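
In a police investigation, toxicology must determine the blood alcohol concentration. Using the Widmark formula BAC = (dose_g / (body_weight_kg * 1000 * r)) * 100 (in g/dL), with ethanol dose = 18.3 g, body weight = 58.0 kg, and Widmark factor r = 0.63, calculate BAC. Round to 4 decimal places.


Applying the Widmark formula:
BAC = (dose_g / (body_wt * 1000 * r)) * 100
Denominator = 58.0 * 1000 * 0.63 = 36540
BAC = (18.3 / 36540) * 100
BAC = 0.0501 g/dL

0.0501


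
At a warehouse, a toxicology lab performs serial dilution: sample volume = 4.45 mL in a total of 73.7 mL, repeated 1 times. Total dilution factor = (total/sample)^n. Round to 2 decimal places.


Dilution factor calculation:
Single dilution = V_total / V_sample = 73.7 / 4.45 ≈ 16.561798
Number of dilutions = 1
Total DF = (73.7 / 4.45)^1 (full precision, rounded at the end) = 16.56

16.56


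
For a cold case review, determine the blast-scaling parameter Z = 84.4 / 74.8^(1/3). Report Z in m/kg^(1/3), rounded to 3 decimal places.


Scaled distance calculation:
W^(1/3) = 74.8^(1/3) = 4.213411
Z = R / W^(1/3) = 84.4 / 4.213411
Z = 20.031 m/kg^(1/3)

20.031


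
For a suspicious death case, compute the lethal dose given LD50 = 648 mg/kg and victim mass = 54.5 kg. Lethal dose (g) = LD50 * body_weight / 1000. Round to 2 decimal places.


Lethal dose calculation:
Lethal dose = LD50 * body_weight / 1000
= 648 * 54.5 / 1000
= 35316 / 1000
= 35.32 g

35.32


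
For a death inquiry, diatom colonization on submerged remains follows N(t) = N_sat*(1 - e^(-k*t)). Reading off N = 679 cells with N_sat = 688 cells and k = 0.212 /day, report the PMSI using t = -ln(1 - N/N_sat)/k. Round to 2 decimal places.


PMSI from diatom colonization curve:
N / N_sat = 679 / 688 = 0.986919
1 - N/N_sat = 0.013081
ln(1 - N/N_sat) = -4.336594
t = -ln(1 - N/N_sat) / k = -(-4.336594) / 0.212 = 20.46 days

20.46


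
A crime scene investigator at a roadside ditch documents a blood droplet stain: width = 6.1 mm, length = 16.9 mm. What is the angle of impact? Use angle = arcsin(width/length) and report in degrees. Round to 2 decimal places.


Blood spatter impact angle calculation:
width / length = 6.1 / 16.9 = 0.360947
angle = arcsin(0.360947)
angle = 21.16 degrees

21.16


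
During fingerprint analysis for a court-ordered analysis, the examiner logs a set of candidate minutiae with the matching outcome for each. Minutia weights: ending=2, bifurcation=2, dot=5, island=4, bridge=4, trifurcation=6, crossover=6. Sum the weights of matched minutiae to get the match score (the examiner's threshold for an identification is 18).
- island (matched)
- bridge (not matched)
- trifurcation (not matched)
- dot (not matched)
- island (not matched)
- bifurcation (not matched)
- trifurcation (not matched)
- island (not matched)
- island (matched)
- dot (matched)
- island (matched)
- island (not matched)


Weighted minutiae match score:
  island: matched, +4 (running total 4)
  bridge: not matched, +0
  trifurcation: not matched, +0
  dot: not matched, +0
  island: not matched, +0
  bifurcation: not matched, +0
  trifurcation: not matched, +0
  island: not matched, +0
  island: matched, +4 (running total 8)
  dot: matched, +5 (running total 13)
  island: matched, +4 (running total 17)
  island: not matched, +0
Total score = 17
Threshold = 18; verdict = inconclusive

17


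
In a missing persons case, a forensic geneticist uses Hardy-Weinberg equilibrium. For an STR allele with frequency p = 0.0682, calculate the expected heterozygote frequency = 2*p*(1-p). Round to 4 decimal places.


Hardy-Weinberg heterozygote frequency:
q = 1 - p = 1 - 0.0682 = 0.9318
2pq = 2 * 0.0682 * 0.9318 = 0.1271

0.1271


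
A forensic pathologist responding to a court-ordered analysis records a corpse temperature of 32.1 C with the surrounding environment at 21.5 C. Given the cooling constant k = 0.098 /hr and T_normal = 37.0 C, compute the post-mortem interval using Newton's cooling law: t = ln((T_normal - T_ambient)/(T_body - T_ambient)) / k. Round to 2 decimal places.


Using Newton's law of cooling:
t = ln((T_normal - T_ambient) / (T_body - T_ambient)) / k
T_normal - T_ambient = 15.5
T_body - T_ambient = 10.6
Ratio = 1.462264
ln(ratio) = 0.379986
t = 0.379986 / 0.098 = 3.88 hours

3.88


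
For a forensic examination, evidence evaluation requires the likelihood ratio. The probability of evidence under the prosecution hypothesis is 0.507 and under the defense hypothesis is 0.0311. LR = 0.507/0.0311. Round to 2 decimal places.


Likelihood ratio calculation:
LR = P(E|Hp) / P(E|Hd)
LR = 0.507 / 0.0311
LR = 16.30

16.30


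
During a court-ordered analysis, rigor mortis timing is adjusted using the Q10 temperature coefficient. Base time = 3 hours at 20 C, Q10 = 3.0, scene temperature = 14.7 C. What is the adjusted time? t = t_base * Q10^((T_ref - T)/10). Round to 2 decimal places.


Rigor mortis time adjustment:
Exponent = (T_ref - T_actual) / 10 = (20 - 14.7) / 10 = 0.53
Q10 factor = 3.0^0.53 = 1.79009
t_adjusted = 3 * 1.79009 = 5.37 hours

5.37


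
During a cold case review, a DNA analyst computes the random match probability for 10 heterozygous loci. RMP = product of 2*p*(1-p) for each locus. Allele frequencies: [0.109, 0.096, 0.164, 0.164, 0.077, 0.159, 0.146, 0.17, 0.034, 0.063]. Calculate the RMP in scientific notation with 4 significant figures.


Computing RMP for 10 loci:
Locus 1: 2 * 0.109 * 0.891 = 0.194238
Locus 2: 2 * 0.096 * 0.904 = 0.173568
Locus 3: 2 * 0.164 * 0.836 = 0.274208
Locus 4: 2 * 0.164 * 0.836 = 0.274208
Locus 5: 2 * 0.077 * 0.923 = 0.142142
Locus 6: 2 * 0.159 * 0.841 = 0.267438
Locus 7: 2 * 0.146 * 0.854 = 0.249368
Locus 8: 2 * 0.17 * 0.83 = 0.2822
Locus 9: 2 * 0.034 * 0.966 = 0.065688
Locus 10: 2 * 0.063 * 0.937 = 0.118062
RMP = 5.259e-08

5.259e-08


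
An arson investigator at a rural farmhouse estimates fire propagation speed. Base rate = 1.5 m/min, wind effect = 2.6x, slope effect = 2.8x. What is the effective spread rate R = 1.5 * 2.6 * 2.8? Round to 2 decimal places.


Fire spread rate calculation:
R = R0 * wind_factor * slope_factor
= 1.5 * 2.6 * 2.8
= 3.9 * 2.8
= 10.92 m/min

10.92


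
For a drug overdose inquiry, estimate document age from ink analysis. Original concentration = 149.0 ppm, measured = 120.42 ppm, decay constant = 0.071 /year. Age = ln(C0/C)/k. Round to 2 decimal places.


Document age estimation:
C0/C = 149.0 / 120.42 = 1.237336
ln(C0/C) = 0.212961
t = 0.212961 / 0.071 = 3.00 years

3.00


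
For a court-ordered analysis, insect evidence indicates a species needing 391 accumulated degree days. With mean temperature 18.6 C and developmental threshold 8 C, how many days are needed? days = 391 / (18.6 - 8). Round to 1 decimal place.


Insect development time:
Effective temperature = avg_temp - T_base = 18.6 - 8 = 10.6 C
Days = ADD / effective_temp = 391 / 10.6 = 36.9 days

36.9


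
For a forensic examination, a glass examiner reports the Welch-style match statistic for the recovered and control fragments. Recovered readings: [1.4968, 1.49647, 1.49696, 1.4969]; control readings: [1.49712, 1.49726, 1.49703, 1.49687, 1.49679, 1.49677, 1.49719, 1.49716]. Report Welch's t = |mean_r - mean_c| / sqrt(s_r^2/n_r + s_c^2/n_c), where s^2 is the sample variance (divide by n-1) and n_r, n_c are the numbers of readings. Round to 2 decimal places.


Welch's t-criterion for glass RI comparison:
Recovered mean = sum / n_r = 5.98713 / 4 = 1.4967825
Control mean = sum / n_c = 11.97619 / 8 = 1.4970238
Recovered sample variance s_r^2 = 4.77583e-08
Control sample variance s_c^2 = 3.62839e-08
Welch SE (unpooled) = sqrt(s_r^2/n_r + s_c^2/n_c) = sqrt(1.19396e-08 + 4.53549e-09) = sqrt(1.64751e-08) = 0.000128355
|mean_r - mean_c| = 0.00024125
t = 0.00024125 / 0.000128355 = 1.88

1.88


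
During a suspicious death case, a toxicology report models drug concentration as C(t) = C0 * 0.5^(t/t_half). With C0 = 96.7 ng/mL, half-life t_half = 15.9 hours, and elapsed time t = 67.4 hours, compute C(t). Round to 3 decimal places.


Drug concentration decay:
Number of half-lives = t / t_half = 67.4 / 15.9 = 4.238994
Decay factor = 0.5^4.238994 = 0.0529585
C(t) = 96.7 * 0.0529585 = 5.121 ng/mL

5.121


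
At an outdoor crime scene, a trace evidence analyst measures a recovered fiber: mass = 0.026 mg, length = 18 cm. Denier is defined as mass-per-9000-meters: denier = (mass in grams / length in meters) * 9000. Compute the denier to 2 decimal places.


Denier calculation:
Mass in grams = 0.026 mg / 1000 = 0.000026 g
Length in meters = 18 cm / 100 = 0.18 m
Linear density = mass / length = 0.000026 / 0.18 = 0.00014444 g/m
Denier = (g/m) * 9000 = 0.00014444 * 9000 = 1.30

1.30


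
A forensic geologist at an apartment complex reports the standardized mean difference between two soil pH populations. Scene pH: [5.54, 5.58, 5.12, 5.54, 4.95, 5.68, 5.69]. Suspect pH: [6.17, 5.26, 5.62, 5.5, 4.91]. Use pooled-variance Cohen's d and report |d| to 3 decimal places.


Pooled-variance Cohen's d for soil pH comparison:
Scene mean = 38.1 / 7 = 5.442857
Suspect mean = 27.46 / 5 = 5.492
Scene sample variance s_s^2 = 0.08369
Suspect sample variance s_c^2 = 0.21717
Pooled variance = ((n_s-1)*s_s^2 + (n_c-1)*s_c^2) / (n_s + n_c - 2) = 0.137082
Pooled SD = sqrt(0.137082) = 0.370246
Mean difference = -0.049143
|d| = |-0.049143| / 0.370246 = 0.133

0.133


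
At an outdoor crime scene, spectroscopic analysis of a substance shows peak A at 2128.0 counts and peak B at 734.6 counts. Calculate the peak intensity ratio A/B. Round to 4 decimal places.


Spectral peak ratio:
Peak A = 2128.0 counts
Peak B = 734.6 counts
Ratio = 2128.0 / 734.6 = 2.8968

2.8968


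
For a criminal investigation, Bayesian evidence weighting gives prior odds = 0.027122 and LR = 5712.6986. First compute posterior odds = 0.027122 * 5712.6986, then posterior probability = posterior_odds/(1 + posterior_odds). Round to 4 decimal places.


Bayesian evidence evaluation:
Posterior odds = prior_odds * LR = 0.027122 * 5712.6986 = 154.9398
Posterior probability = posterior_odds / (1 + posterior_odds)
= 154.9398 / (1 + 154.9398)
= 154.9398 / 155.9398
= 0.9936

0.9936


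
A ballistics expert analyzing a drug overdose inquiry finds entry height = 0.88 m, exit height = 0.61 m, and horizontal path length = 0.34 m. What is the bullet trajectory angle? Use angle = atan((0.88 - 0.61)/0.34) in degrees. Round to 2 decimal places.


Bullet trajectory angle:
Height difference = 0.88 - 0.61 = 0.27 m
angle = atan(0.27 / 0.34)
angle = atan(0.794118)
angle = 38.45 degrees

38.45


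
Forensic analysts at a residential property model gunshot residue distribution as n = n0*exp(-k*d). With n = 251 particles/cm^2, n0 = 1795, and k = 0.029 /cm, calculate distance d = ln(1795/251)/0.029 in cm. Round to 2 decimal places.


GSR distance calculation:
n0/n = 1795 / 251 = 7.151394
ln(n0/n) = 1.967307
d = 1.967307 / 0.029 = 67.84 cm

67.84


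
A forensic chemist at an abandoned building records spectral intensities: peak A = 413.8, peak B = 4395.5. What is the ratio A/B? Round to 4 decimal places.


Spectral peak ratio:
Peak A = 413.8 counts
Peak B = 4395.5 counts
Ratio = 413.8 / 4395.5 = 0.0941

0.0941


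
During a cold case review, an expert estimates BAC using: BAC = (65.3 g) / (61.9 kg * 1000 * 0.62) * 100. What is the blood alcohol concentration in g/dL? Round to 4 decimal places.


Applying the Widmark formula:
BAC = (dose_g / (body_wt * 1000 * r)) * 100
Denominator = 61.9 * 1000 * 0.62 = 38378
BAC = (65.3 / 38378) * 100
BAC = 0.1701 g/dL

0.1701


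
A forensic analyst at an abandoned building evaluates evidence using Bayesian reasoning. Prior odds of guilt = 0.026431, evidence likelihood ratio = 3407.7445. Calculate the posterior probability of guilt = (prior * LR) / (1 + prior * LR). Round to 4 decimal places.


Bayesian evidence evaluation:
Posterior odds = prior_odds * LR = 0.026431 * 3407.7445 = 90.07009
Posterior probability = posterior_odds / (1 + posterior_odds)
= 90.07009 / (1 + 90.07009)
= 90.07009 / 91.07009
= 0.9890

0.9890


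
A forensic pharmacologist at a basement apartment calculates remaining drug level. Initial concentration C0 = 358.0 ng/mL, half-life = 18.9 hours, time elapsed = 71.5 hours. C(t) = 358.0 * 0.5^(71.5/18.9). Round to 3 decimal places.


Drug concentration decay:
Number of half-lives = t / t_half = 71.5 / 18.9 = 3.783069
Decay factor = 0.5^3.783069 = 0.07264116
C(t) = 358.0 * 0.07264116 = 26.006 ng/mL

26.006


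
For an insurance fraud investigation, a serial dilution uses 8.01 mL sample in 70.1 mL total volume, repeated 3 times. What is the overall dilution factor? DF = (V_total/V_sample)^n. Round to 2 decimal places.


Dilution factor calculation:
Single dilution = V_total / V_sample = 70.1 / 8.01 ≈ 8.751561
Number of dilutions = 3
Total DF = (70.1 / 8.01)^3 (full precision, rounded at the end) = 670.28

670.28


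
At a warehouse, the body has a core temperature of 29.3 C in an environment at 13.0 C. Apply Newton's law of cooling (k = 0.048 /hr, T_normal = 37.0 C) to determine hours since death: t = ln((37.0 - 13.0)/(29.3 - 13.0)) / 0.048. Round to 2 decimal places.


Using Newton's law of cooling:
t = ln((T_normal - T_ambient) / (T_body - T_ambient)) / k
T_normal - T_ambient = 24.0
T_body - T_ambient = 16.3
Ratio = 1.472393
ln(ratio) = 0.386889
t = 0.386889 / 0.048 = 8.06 hours

8.06


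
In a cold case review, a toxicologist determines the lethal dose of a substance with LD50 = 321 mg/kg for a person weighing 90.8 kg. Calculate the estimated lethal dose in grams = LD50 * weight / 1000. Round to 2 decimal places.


Lethal dose calculation:
Lethal dose = LD50 * body_weight / 1000
= 321 * 90.8 / 1000
= 29146.8 / 1000
= 29.15 g

29.15


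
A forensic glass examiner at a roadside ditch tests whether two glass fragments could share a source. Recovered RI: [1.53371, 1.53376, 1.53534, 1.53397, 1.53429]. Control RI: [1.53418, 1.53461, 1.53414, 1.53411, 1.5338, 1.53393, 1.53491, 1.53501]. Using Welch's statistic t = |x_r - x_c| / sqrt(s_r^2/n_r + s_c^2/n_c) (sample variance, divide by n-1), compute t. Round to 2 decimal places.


Welch's t-criterion for glass RI comparison:
Recovered mean = sum / n_r = 7.67107 / 5 = 1.534214
Control mean = sum / n_c = 12.27469 / 8 = 1.5343362
Recovered sample variance s_r^2 = 4.4833e-07
Control sample variance s_c^2 = 2.03541e-07
Welch SE (unpooled) = sqrt(s_r^2/n_r + s_c^2/n_c) = sqrt(8.9666e-08 + 2.54426e-08) = sqrt(1.15109e-07) = 0.000339277
|mean_r - mean_c| = 0.00012225
t = 0.00012225 / 0.000339277 = 0.36

0.36


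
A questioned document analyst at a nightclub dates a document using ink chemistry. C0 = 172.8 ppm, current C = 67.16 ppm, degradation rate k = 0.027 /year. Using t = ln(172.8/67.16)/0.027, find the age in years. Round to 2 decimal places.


Document age estimation:
C0/C = 172.8 / 67.16 = 2.57296
ln(C0/C) = 0.945057
t = 0.945057 / 0.027 = 35.00 years

35.00


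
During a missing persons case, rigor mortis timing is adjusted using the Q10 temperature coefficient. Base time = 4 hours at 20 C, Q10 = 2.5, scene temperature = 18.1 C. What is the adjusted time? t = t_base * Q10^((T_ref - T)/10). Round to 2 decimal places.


Rigor mortis time adjustment:
Exponent = (T_ref - T_actual) / 10 = (20 - 18.1) / 10 = 0.19
Q10 factor = 2.5^0.19 = 1.19017
t_adjusted = 4 * 1.19017 = 4.76 hours

4.76


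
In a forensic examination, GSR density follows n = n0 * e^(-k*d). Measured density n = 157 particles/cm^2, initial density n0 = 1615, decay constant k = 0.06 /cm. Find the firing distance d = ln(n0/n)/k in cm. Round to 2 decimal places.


GSR distance calculation:
n0/n = 1615 / 157 = 10.286624
ln(n0/n) = 2.330844
d = 2.330844 / 0.06 = 38.85 cm

38.85


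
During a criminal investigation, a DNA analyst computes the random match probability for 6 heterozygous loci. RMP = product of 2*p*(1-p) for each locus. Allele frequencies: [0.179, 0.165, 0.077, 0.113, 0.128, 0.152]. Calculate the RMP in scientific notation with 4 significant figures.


Computing RMP for 6 loci:
Locus 1: 2 * 0.179 * 0.821 = 0.293918
Locus 2: 2 * 0.165 * 0.835 = 0.27555
Locus 3: 2 * 0.077 * 0.923 = 0.142142
Locus 4: 2 * 0.113 * 0.887 = 0.200462
Locus 5: 2 * 0.128 * 0.872 = 0.223232
Locus 6: 2 * 0.152 * 0.848 = 0.257792
RMP = 1.328e-04

1.328e-04


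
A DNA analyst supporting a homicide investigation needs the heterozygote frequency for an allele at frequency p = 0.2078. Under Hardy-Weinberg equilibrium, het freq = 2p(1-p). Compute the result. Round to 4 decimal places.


Hardy-Weinberg heterozygote frequency:
q = 1 - p = 1 - 0.2078 = 0.7922
2pq = 2 * 0.2078 * 0.7922 = 0.3292

0.3292


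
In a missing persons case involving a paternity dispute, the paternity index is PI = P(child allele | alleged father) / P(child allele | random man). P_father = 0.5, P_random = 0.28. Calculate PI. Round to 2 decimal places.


Paternity Index calculation:
PI = P(allele|father) / P(allele|random)
PI = 0.5 / 0.28
PI = 1.79

1.79


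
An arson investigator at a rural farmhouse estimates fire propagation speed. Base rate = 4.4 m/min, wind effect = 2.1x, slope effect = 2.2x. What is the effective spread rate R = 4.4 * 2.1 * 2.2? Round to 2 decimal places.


Fire spread rate calculation:
R = R0 * wind_factor * slope_factor
= 4.4 * 2.1 * 2.2
= 9.24 * 2.2
= 20.33 m/min

20.33


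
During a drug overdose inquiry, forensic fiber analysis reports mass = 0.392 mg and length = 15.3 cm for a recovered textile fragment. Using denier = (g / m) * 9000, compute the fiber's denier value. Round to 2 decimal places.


Denier calculation:
Mass in grams = 0.392 mg / 1000 = 0.000392 g
Length in meters = 15.3 cm / 100 = 0.153 m
Linear density = mass / length = 0.000392 / 0.153 = 0.00256209 g/m
Denier = (g/m) * 9000 = 0.00256209 * 9000 = 23.06

23.06


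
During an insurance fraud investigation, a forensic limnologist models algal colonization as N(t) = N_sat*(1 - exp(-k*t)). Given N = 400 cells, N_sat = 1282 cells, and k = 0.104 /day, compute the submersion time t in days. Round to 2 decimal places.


PMSI from diatom colonization curve:
N / N_sat = 400 / 1282 = 0.312012
1 - N/N_sat = 0.687988
ln(1 - N/N_sat) = -0.373984
t = -ln(1 - N/N_sat) / k = -(-0.373984) / 0.104 = 3.60 days

3.60


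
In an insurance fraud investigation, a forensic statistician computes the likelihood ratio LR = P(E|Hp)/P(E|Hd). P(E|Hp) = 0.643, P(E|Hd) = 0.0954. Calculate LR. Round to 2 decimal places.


Likelihood ratio calculation:
LR = P(E|Hp) / P(E|Hd)
LR = 0.643 / 0.0954
LR = 6.74

6.74


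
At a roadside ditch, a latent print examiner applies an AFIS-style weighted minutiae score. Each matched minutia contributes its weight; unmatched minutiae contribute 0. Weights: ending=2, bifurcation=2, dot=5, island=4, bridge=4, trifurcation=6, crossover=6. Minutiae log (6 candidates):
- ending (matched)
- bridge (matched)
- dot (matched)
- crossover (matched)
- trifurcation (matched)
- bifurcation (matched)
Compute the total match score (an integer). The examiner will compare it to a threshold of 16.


Weighted minutiae match score:
  ending: matched, +2 (running total 2)
  bridge: matched, +4 (running total 6)
  dot: matched, +5 (running total 11)
  crossover: matched, +6 (running total 17)
  trifurcation: matched, +6 (running total 23)
  bifurcation: matched, +2 (running total 25)
Total score = 25
Threshold = 16; verdict = identification

25


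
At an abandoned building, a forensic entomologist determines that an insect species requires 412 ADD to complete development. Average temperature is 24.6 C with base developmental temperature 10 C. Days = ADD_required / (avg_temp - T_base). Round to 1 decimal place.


Insect development time:
Effective temperature = avg_temp - T_base = 24.6 - 10 = 14.6 C
Days = ADD / effective_temp = 412 / 14.6 = 28.2 days

28.2


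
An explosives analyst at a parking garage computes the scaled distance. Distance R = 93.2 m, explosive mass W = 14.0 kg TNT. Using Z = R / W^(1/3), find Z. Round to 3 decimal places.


Scaled distance calculation:
W^(1/3) = 14.0^(1/3) = 2.410142
Z = R / W^(1/3) = 93.2 / 2.410142
Z = 38.670 m/kg^(1/3)

38.670


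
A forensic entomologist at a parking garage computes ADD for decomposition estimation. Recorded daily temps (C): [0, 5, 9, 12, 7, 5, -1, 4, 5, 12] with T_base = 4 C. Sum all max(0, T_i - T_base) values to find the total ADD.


Computing ADD day by day:
Day 1: max(0, 0 - 4) = 0
Day 2: max(0, 5 - 4) = 1
Day 3: max(0, 9 - 4) = 5
Day 4: max(0, 12 - 4) = 8
Day 5: max(0, 7 - 4) = 3
Day 6: max(0, 5 - 4) = 1
Day 7: max(0, -1 - 4) = 0
Day 8: max(0, 4 - 4) = 0
Day 9: max(0, 5 - 4) = 1
Day 10: max(0, 12 - 4) = 8
Total ADD = 27

27


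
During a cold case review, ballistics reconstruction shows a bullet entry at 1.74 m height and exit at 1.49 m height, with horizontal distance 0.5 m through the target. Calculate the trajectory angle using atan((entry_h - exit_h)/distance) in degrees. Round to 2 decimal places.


Bullet trajectory angle:
Height difference = 1.74 - 1.49 = 0.25 m
angle = atan(0.25 / 0.5)
angle = atan(0.5)
angle = 26.57 degrees

26.57


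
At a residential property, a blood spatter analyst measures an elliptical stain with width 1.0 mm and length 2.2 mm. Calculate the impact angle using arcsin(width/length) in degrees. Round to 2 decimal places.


Blood spatter impact angle calculation:
width / length = 1.0 / 2.2 = 0.454545
angle = arcsin(0.454545)
angle = 27.04 degrees

27.04


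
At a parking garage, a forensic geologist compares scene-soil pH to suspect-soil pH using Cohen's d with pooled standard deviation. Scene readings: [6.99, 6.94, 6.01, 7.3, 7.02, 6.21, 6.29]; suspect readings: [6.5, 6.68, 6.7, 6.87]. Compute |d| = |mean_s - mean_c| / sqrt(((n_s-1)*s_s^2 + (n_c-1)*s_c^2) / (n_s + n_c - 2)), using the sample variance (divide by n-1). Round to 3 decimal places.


Pooled-variance Cohen's d for soil pH comparison:
Scene mean = 46.76 / 7 = 6.68
Suspect mean = 26.75 / 4 = 6.6875
Scene sample variance s_s^2 = 0.2476
Suspect sample variance s_c^2 = 0.022892
Pooled variance = ((n_s-1)*s_s^2 + (n_c-1)*s_c^2) / (n_s + n_c - 2) = 0.172697
Pooled SD = sqrt(0.172697) = 0.415568
Mean difference = -0.0075
|d| = |-0.0075| / 0.415568 = 0.018

0.018


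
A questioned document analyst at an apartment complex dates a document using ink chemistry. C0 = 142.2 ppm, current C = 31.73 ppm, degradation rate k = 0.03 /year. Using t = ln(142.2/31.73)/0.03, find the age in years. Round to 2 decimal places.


Document age estimation:
C0/C = 142.2 / 31.73 = 4.481563
ln(C0/C) = 1.499972
t = 1.499972 / 0.03 = 50.00 years

50.00


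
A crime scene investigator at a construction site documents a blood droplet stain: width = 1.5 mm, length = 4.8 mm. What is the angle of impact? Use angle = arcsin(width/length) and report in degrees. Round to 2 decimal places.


Blood spatter impact angle calculation:
width / length = 1.5 / 4.8 = 0.3125
angle = arcsin(0.3125)
angle = 18.21 degrees

18.21


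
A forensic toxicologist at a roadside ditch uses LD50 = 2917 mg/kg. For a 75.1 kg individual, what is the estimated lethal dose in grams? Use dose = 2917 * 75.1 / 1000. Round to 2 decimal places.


Lethal dose calculation:
Lethal dose = LD50 * body_weight / 1000
= 2917 * 75.1 / 1000
= 219066.7 / 1000
= 219.07 g

219.07


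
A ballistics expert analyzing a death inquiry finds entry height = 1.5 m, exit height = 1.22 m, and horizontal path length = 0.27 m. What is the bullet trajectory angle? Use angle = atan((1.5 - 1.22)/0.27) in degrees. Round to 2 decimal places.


Bullet trajectory angle:
Height difference = 1.5 - 1.22 = 0.28 m
angle = atan(0.28 / 0.27)
angle = atan(1.037037)
angle = 46.04 degrees

46.04


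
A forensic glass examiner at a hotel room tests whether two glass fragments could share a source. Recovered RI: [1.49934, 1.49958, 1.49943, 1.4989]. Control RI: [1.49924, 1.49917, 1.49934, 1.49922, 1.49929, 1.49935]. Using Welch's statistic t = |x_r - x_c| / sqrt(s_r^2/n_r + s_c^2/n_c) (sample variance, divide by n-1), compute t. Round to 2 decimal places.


Welch's t-criterion for glass RI comparison:
Recovered mean = sum / n_r = 5.99725 / 4 = 1.4993125
Control mean = sum / n_c = 8.99561 / 6 = 1.4992683
Recovered sample variance s_r^2 = 8.5425e-08
Control sample variance s_c^2 = 5.01667e-09
Welch SE (unpooled) = sqrt(s_r^2/n_r + s_c^2/n_c) = sqrt(2.13563e-08 + 8.36111e-10) = sqrt(2.21924e-08) = 0.000148971
|mean_r - mean_c| = 4.41667e-05
t = 4.41667e-05 / 0.000148971 = 0.30

0.30


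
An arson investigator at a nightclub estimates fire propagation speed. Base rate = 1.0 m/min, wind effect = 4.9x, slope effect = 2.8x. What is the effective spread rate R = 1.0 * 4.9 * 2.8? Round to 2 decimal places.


Fire spread rate calculation:
R = R0 * wind_factor * slope_factor
= 1.0 * 4.9 * 2.8
= 4.9 * 2.8
= 13.72 m/min

13.72


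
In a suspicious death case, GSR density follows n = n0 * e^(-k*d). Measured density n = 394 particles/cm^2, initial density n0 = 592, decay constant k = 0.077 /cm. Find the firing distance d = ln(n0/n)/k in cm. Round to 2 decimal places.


GSR distance calculation:
n0/n = 592 / 394 = 1.502538
ln(n0/n) = 0.407156
d = 0.407156 / 0.077 = 5.29 cm

5.29


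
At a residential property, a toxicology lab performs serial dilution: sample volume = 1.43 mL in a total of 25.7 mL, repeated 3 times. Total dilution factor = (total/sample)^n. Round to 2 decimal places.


Dilution factor calculation:
Single dilution = V_total / V_sample = 25.7 / 1.43 ≈ 17.972028
Number of dilutions = 3
Total DF = (25.7 / 1.43)^3 (full precision, rounded at the end) = 5804.85

5804.85


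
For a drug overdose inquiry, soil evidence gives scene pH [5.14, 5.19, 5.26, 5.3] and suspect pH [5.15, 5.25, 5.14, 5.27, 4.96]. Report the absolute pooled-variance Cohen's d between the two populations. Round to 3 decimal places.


Pooled-variance Cohen's d for soil pH comparison:
Scene mean = 20.89 / 4 = 5.2225
Suspect mean = 25.77 / 5 = 5.154
Scene sample variance s_s^2 = 0.005092
Suspect sample variance s_c^2 = 0.01513
Pooled variance = ((n_s-1)*s_s^2 + (n_c-1)*s_c^2) / (n_s + n_c - 2) = 0.010828
Pooled SD = sqrt(0.010828) = 0.104058
Mean difference = 0.0685
|d| = |0.0685| / 0.104058 = 0.658

0.658


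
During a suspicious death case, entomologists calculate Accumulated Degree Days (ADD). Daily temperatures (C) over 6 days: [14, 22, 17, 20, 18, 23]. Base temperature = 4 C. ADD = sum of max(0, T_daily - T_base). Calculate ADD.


Computing ADD day by day:
Day 1: max(0, 14 - 4) = 10
Day 2: max(0, 22 - 4) = 18
Day 3: max(0, 17 - 4) = 13
Day 4: max(0, 20 - 4) = 16
Day 5: max(0, 18 - 4) = 14
Day 6: max(0, 23 - 4) = 19
Total ADD = 90

90


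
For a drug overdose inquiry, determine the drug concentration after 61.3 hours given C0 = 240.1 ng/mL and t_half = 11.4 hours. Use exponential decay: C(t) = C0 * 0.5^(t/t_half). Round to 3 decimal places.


Drug concentration decay:
Number of half-lives = t / t_half = 61.3 / 11.4 = 5.377193
Decay factor = 0.5^5.377193 = 0.02406044
C(t) = 240.1 * 0.02406044 = 5.777 ng/mL

5.777


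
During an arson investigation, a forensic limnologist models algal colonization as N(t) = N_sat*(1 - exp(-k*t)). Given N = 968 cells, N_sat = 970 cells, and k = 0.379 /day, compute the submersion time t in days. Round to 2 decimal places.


PMSI from diatom colonization curve:
N / N_sat = 968 / 970 = 0.997938
1 - N/N_sat = 0.002062
ln(1 - N/N_sat) = -6.184079
t = -ln(1 - N/N_sat) / k = -(-6.184079) / 0.379 = 16.32 days

16.32


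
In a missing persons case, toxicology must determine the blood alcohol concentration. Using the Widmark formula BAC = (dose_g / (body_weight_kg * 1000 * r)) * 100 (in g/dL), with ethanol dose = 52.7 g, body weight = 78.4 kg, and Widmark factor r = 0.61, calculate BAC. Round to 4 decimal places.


Applying the Widmark formula:
BAC = (dose_g / (body_wt * 1000 * r)) * 100
Denominator = 78.4 * 1000 * 0.61 = 47824
BAC = (52.7 / 47824) * 100
BAC = 0.1102 g/dL

0.1102


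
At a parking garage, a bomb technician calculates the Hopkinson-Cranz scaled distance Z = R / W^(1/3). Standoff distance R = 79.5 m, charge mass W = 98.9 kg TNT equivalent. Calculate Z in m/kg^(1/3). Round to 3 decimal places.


Scaled distance calculation:
W^(1/3) = 98.9^(1/3) = 4.624507
Z = R / W^(1/3) = 79.5 / 4.624507
Z = 17.191 m/kg^(1/3)

17.191


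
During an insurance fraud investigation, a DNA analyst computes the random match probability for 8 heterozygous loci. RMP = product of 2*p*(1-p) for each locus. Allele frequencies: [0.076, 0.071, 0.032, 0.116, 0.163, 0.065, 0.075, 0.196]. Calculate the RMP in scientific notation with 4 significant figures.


Computing RMP for 8 loci:
Locus 1: 2 * 0.076 * 0.924 = 0.140448
Locus 2: 2 * 0.071 * 0.929 = 0.131918
Locus 3: 2 * 0.032 * 0.968 = 0.061952
Locus 4: 2 * 0.116 * 0.884 = 0.205088
Locus 5: 2 * 0.163 * 0.837 = 0.272862
Locus 6: 2 * 0.065 * 0.935 = 0.12155
Locus 7: 2 * 0.075 * 0.925 = 0.13875
Locus 8: 2 * 0.196 * 0.804 = 0.315168
RMP = 3.414e-07

3.414e-07


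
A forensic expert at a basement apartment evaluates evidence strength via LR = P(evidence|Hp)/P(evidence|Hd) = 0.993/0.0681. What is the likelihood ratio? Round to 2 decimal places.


Likelihood ratio calculation:
LR = P(E|Hp) / P(E|Hd)
LR = 0.993 / 0.0681
LR = 14.58

14.58


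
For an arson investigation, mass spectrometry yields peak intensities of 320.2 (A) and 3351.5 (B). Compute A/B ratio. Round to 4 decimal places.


Spectral peak ratio:
Peak A = 320.2 counts
Peak B = 3351.5 counts
Ratio = 320.2 / 3351.5 = 0.0955

0.0955


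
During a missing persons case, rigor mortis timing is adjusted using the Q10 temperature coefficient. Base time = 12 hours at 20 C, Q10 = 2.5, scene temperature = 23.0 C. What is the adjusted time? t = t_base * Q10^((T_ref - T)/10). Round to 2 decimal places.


Rigor mortis time adjustment:
Exponent = (T_ref - T_actual) / 10 = (20 - 23.0) / 10 = -0.3
Q10 factor = 2.5^-0.3 = 0.75966
t_adjusted = 12 * 0.75966 = 9.12 hours

9.12


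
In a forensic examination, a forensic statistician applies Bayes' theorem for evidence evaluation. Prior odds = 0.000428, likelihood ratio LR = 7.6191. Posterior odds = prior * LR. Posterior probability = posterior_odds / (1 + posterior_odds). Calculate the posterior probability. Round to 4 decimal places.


Bayesian evidence evaluation:
Posterior odds = prior_odds * LR = 0.000428 * 7.6191 = 0.003260975
Posterior probability = posterior_odds / (1 + posterior_odds)
= 0.003260975 / (1 + 0.003260975)
= 0.003260975 / 1.003260975
= 0.0033

0.0033


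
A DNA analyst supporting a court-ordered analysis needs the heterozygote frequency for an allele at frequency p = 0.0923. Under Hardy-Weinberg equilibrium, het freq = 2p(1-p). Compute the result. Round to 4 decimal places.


Hardy-Weinberg heterozygote frequency:
q = 1 - p = 1 - 0.0923 = 0.9077
2pq = 2 * 0.0923 * 0.9077 = 0.1676

0.1676


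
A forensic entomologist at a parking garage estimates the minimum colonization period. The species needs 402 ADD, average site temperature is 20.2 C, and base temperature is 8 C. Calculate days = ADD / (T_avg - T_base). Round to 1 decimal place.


Insect development time:
Effective temperature = avg_temp - T_base = 20.2 - 8 = 12.2 C
Days = ADD / effective_temp = 402 / 12.2 = 33.0 days

33.0


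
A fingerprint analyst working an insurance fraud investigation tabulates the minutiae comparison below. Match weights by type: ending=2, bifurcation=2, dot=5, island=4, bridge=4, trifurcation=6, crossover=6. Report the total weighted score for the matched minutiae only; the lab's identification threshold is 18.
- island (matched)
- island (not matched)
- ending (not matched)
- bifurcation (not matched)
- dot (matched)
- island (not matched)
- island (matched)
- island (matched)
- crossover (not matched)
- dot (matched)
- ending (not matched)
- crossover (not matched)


Weighted minutiae match score:
  island: matched, +4 (running total 4)
  island: not matched, +0
  ending: not matched, +0
  bifurcation: not matched, +0
  dot: matched, +5 (running total 9)
  island: not matched, +0
  island: matched, +4 (running total 13)
  island: matched, +4 (running total 17)
  crossover: not matched, +0
  dot: matched, +5 (running total 22)
  ending: not matched, +0
  crossover: not matched, +0
Total score = 22
Threshold = 18; verdict = identification

22


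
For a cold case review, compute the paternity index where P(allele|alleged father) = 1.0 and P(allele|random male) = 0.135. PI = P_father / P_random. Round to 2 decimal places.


Paternity Index calculation:
PI = P(allele|father) / P(allele|random)
PI = 1.0 / 0.135
PI = 7.41

7.41


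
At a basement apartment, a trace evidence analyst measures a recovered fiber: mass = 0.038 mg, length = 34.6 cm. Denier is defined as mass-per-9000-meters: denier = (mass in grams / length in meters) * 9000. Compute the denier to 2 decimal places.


Denier calculation:
Mass in grams = 0.038 mg / 1000 = 0.000038 g
Length in meters = 34.6 cm / 100 = 0.346 m
Linear density = mass / length = 0.000038 / 0.346 = 0.00010983 g/m
Denier = (g/m) * 9000 = 0.00010983 * 9000 = 0.99

0.99


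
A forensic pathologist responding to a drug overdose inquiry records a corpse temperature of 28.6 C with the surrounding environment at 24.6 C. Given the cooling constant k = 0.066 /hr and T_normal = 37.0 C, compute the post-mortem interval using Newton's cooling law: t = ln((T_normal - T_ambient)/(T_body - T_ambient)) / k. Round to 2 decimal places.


Using Newton's law of cooling:
t = ln((T_normal - T_ambient) / (T_body - T_ambient)) / k
T_normal - T_ambient = 12.4
T_body - T_ambient = 4.0
Ratio = 3.1
ln(ratio) = 1.131402
t = 1.131402 / 0.066 = 17.14 hours

17.14


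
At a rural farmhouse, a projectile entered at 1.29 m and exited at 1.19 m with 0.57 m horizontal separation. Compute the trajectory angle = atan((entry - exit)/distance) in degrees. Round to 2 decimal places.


Bullet trajectory angle:
Height difference = 1.29 - 1.19 = 0.1 m
angle = atan(0.1 / 0.57)
angle = atan(0.175439)
angle = 9.95 degrees

9.95


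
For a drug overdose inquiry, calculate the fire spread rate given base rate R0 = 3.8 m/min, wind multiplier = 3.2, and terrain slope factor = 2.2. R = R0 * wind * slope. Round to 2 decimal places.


Fire spread rate calculation:
R = R0 * wind_factor * slope_factor
= 3.8 * 3.2 * 2.2
= 12.16 * 2.2
= 26.75 m/min

26.75


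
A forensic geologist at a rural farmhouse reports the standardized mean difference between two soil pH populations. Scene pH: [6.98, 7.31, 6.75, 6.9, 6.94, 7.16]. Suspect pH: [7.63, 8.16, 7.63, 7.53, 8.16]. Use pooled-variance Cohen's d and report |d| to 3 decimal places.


Pooled-variance Cohen's d for soil pH comparison:
Scene mean = 42.04 / 6 = 7.006667
Suspect mean = 39.11 / 5 = 7.822
Scene sample variance s_s^2 = 0.039587
Suspect sample variance s_c^2 = 0.09687
Pooled variance = ((n_s-1)*s_s^2 + (n_c-1)*s_c^2) / (n_s + n_c - 2) = 0.065046
Pooled SD = sqrt(0.065046) = 0.255041
Mean difference = -0.815333
|d| = |-0.815333| / 0.255041 = 3.197

3.197


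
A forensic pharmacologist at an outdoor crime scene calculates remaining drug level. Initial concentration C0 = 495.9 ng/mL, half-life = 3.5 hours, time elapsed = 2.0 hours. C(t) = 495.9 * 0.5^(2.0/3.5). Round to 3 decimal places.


Drug concentration decay:
Number of half-lives = t / t_half = 2.0 / 3.5 = 0.571429
Decay factor = 0.5^0.571429 = 0.6729499
C(t) = 495.9 * 0.6729499 = 333.716 ng/mL

333.716


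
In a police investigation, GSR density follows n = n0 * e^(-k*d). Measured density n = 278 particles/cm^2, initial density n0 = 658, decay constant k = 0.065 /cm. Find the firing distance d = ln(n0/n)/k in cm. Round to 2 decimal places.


GSR distance calculation:
n0/n = 658 / 278 = 2.366906
ln(n0/n) = 0.861584
d = 0.861584 / 0.065 = 13.26 cm

13.26


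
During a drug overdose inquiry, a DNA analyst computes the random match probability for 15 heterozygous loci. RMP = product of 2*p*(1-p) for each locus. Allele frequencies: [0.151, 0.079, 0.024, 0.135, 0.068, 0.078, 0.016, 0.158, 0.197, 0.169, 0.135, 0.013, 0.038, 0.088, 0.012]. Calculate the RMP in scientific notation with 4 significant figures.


Computing RMP for 15 loci:
Locus 1: 2 * 0.151 * 0.849 = 0.256398
Locus 2: 2 * 0.079 * 0.921 = 0.145518
Locus 3: 2 * 0.024 * 0.976 = 0.046848
Locus 4: 2 * 0.135 * 0.865 = 0.23355
Locus 5: 2 * 0.068 * 0.932 = 0.126752
Locus 6: 2 * 0.078 * 0.922 = 0.143832
Locus 7: 2 * 0.016 * 0.984 = 0.031488
Locus 8: 2 * 0.158 * 0.842 = 0.266072
Locus 9: 2 * 0.197 * 0.803 = 0.316382
Locus 10: 2 * 0.169 * 0.831 = 0.280878
Locus 11: 2 * 0.135 * 0.865 = 0.23355
Locus 12: 2 * 0.013 * 0.987 = 0.025662
Locus 13: 2 * 0.038 * 0.962 = 0.073112
Locus 14: 2 * 0.088 * 0.912 = 0.160512
Locus 15: 2 * 0.012 * 0.988 = 0.023712
RMP = 9.241e-15

9.241e-15


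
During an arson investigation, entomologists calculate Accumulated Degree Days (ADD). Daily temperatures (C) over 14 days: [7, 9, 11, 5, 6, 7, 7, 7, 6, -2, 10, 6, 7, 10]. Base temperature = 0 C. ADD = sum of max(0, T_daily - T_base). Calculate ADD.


Computing ADD day by day:
Day 1: max(0, 7 - 0) = 7
Day 2: max(0, 9 - 0) = 9
Day 3: max(0, 11 - 0) = 11
Day 4: max(0, 5 - 0) = 5
Day 5: max(0, 6 - 0) = 6
Day 6: max(0, 7 - 0) = 7
Day 7: max(0, 7 - 0) = 7
Day 8: max(0, 7 - 0) = 7
Day 9: max(0, 6 - 0) = 6
Day 10: max(0, -2 - 0) = 0
Day 11: max(0, 10 - 0) = 10
Day 12: max(0, 6 - 0) = 6
Day 13: max(0, 7 - 0) = 7
Day 14: max(0, 10 - 0) = 10
Total ADD = 98

98


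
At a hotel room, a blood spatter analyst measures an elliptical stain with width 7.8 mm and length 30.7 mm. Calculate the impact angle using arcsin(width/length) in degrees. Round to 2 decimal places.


Blood spatter impact angle calculation:
width / length = 7.8 / 30.7 = 0.254072
angle = arcsin(0.254072)
angle = 14.72 degrees

14.72


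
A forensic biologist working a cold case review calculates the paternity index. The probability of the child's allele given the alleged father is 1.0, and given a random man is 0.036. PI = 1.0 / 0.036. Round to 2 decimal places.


Paternity Index calculation:
PI = P(allele|father) / P(allele|random)
PI = 1.0 / 0.036
PI = 27.78

27.78


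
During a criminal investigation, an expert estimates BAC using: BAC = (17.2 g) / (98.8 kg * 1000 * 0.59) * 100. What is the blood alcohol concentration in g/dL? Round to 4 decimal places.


Applying the Widmark formula:
BAC = (dose_g / (body_wt * 1000 * r)) * 100
Denominator = 98.8 * 1000 * 0.59 = 58292
BAC = (17.2 / 58292) * 100
BAC = 0.0295 g/dL

0.0295


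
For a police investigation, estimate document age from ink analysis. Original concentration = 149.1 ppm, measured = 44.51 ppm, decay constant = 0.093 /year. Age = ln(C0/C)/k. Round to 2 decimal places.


Document age estimation:
C0/C = 149.1 / 44.51 = 3.349809
ln(C0/C) = 1.208903
t = 1.208903 / 0.093 = 13.00 years

13.00


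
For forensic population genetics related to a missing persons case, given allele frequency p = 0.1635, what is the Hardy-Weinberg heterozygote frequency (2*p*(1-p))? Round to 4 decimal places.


Hardy-Weinberg heterozygote frequency:
q = 1 - p = 1 - 0.1635 = 0.8365
2pq = 2 * 0.1635 * 0.8365 = 0.2735

0.2735


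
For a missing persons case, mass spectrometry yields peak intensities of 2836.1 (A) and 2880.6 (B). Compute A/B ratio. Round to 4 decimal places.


Spectral peak ratio:
Peak A = 2836.1 counts
Peak B = 2880.6 counts
Ratio = 2836.1 / 2880.6 = 0.9846

0.9846


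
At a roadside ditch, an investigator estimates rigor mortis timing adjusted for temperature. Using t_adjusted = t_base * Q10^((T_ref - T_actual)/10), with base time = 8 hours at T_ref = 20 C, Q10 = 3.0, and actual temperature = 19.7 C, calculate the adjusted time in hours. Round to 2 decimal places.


Rigor mortis time adjustment:
Exponent = (T_ref - T_actual) / 10 = (20 - 19.7) / 10 = 0.03
Q10 factor = 3.0^0.03 = 1.03351
t_adjusted = 8 * 1.03351 = 8.27 hours

8.27


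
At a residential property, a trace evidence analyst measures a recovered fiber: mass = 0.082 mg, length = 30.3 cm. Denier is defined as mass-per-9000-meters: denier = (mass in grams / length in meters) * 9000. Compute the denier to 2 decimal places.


Denier calculation:
Mass in grams = 0.082 mg / 1000 = 0.000082 g
Length in meters = 30.3 cm / 100 = 0.303 m
Linear density = mass / length = 0.000082 / 0.303 = 0.00027063 g/m
Denier = (g/m) * 9000 = 0.00027063 * 9000 = 2.44

2.44
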